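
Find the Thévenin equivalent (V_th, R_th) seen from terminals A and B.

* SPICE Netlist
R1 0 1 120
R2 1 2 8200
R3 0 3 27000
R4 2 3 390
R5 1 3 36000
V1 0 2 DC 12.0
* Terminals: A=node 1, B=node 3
Step 1 — V_th is the open-circuit voltage V_A - V_B (nothing connected across the terminals).
Nodal analysis, taking node 2 as the 0 V reference.
Source V1 fixes V_0 = 12 V.
KCL at each unknown node (sum of currents leaving = 0; resistances in Ω):
  Node 1: (V_1 - 12)/120 + (V_1 - 0)/8200 + (V_1 - V_3)/36000 = 0
  Node 3: (V_3 - 12)/27000 + (V_3 - 0)/390 + (V_3 - V_1)/36000 = 0
Collecting terms (coefficients in siemens):
  0.008483·V_1 - 0.00002778·V_3 = 0.1
  0.002629·V_3 - 0.00002778·V_1 = 0.0004444
Determinant D = (0.008483)(0.002629) - (-0.00002778)(-0.00002778) = 0.0000223
V_1 = [(0.1)(0.002629) - (-0.00002778)(0.0004444)]/D = 11.79 V
V_3 = [(0.008483)(0.0004444) - (0.1)(-0.00002778)]/D = 0.2936 V
V_th = V_1 - V_3 = 11.79 - 0.2936 = 11.5 V
Step 2 — R_th: zero the source — replace V1 by a short circuit (node 2 merges into node 0) — and find the resistance seen between A (node 1) and B (node 3).
Reduce the network between node 1 (A) and node 3 (B) by series/parallel combination:
  Rp1 = R1 ‖ R2 (parallel, both between nodes 0 and 1) = 1/(1/120 + 1/8200) = 118.3 Ω
  Rp2 = R3 ‖ R4 (parallel, both between nodes 0 and 3) = 1/(1/27000 + 1/390) = 384.4 Ω
  Rs1 = Rp1 + Rp2 (series, joined only at node 0) = 118.3 + 384.4 = 502.7 Ω
  Rp3 = R5 ‖ Rs1 (parallel, both between nodes 1 and 3) = 1/(1/36000 + 1/502.7) = 495.8 Ω
R_th = 495.8 Ω

Final answer: V_th = 11.5 V, R_th = 495.8 Ω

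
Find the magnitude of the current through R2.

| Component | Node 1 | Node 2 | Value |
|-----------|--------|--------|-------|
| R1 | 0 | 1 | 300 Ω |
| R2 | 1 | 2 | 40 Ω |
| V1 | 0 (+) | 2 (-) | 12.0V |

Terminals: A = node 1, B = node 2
Nodal analysis, taking node 2 as the 0 V reference.
Source V1 fixes V_0 = 12 V.
KCL at each unknown node (sum of currents leaving = 0; resistances in Ω):
  Node 1: (V_1 - 12)/300 + (V_1 - 0)/40 = 0
Collecting terms: 0.02833 × V_1 = 0.04  =>  V_1 = 1.412 V
I_R2 = (V_1 - V_2)/R2 = (1.412 - 0)/40 = 0.03529 A
|I_R2| = 0.03529 A

Final answer: |I_R2| = 0.03529 A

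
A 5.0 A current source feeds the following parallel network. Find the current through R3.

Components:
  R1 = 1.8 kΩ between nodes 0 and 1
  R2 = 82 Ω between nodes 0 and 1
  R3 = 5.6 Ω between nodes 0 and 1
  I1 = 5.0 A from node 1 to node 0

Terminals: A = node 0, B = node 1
All resistors sit directly between nodes 0 and 1, so they are in parallel and share one voltage V; the full source current 5 A splits among them.
1/R_par = 1/1800 + 1/82 + 1/5.6 = 0.1913 S  =>  R_par = 5.227 Ω
V = I × R_par = 5 × 5.227 = 26.13 V
I_R3 = V/R3 = 26.13/5.6 = 4.667 A

Final answer: 4.667 A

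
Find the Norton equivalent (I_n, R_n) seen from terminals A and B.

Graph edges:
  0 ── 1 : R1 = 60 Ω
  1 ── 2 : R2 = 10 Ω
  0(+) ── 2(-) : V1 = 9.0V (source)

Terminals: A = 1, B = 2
Find the Thévenin equivalent first; then I_n = V_th/R_th and R_n = R_th.
Step 1 — V_th is the open-circuit voltage V_A - V_B (nothing connected across the terminals).
Nodal analysis, taking node 2 as the 0 V reference.
Source V1 fixes V_0 = 9 V.
KCL at each unknown node (sum of currents leaving = 0; resistances in Ω):
  Node 1: (V_1 - 9)/60 + (V_1 - 0)/10 = 0
Collecting terms: 0.1167 × V_1 = 0.15  =>  V_1 = 1.286 V
V_th = V_1 - V_2 = 1.286 - 0 = 1.286 V
Step 2 — R_th: zero the source — replace V1 by a short circuit (node 2 merges into node 0) — and find the resistance seen between A (node 1) and B (node 0).
Reduce the network between node 1 (A) and node 0 (B) by series/parallel combination:
  Rp1 = R1 ‖ R2 (parallel, both between nodes 0 and 1) = 1/(1/60 + 1/10) = 8.571 Ω
R_th = 8.571 Ω
I_n = V_th/R_th = 1.286/8.571 = 0.15 A, and R_n = R_th = 8.571 Ω

Final answer: I_n = 0.15 A, R_n = 8.571 Ω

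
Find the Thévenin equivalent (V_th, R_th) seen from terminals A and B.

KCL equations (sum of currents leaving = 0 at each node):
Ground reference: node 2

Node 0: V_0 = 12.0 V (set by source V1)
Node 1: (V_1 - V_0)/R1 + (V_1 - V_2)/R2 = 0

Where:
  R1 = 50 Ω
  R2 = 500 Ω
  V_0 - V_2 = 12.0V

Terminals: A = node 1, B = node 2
Step 1 — V_th is the open-circuit voltage V_A - V_B (nothing connected across the terminals).
Nodal analysis, taking node 2 as the 0 V reference.
Source V1 fixes V_0 = 12 V.
KCL at each unknown node (sum of currents leaving = 0; resistances in Ω):
  Node 1: (V_1 - 12)/50 + (V_1 - 0)/500 = 0
Collecting terms: 0.022 × V_1 = 0.24  =>  V_1 = 10.91 V
V_th = V_1 - V_2 = 10.91 - 0 = 10.91 V
Step 2 — R_th: zero the source — replace V1 by a short circuit (node 2 merges into node 0) — and find the resistance seen between A (node 1) and B (node 0).
Reduce the network between node 1 (A) and node 0 (B) by series/parallel combination:
  Rp1 = R1 ‖ R2 (parallel, both between nodes 0 and 1) = 1/(1/50 + 1/500) = 45.45 Ω
R_th = 45.45 Ω

Final answer: V_th = 10.91 V, R_th = 45.45 Ω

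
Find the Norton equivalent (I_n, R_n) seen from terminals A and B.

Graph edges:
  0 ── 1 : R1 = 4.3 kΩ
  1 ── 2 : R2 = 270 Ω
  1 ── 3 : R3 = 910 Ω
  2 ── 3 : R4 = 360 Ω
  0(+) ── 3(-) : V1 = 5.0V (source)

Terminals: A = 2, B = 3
Find the Thévenin equivalent first; then I_n = V_th/R_th and R_n = R_th.
Step 1 — V_th is the open-circuit voltage V_A - V_B (nothing connected across the terminals).
Nodal analysis, taking node 3 as the 0 V reference.
Source V1 fixes V_0 = 5 V.
KCL at each unknown node (sum of currents leaving = 0; resistances in Ω):
  Node 1: (V_1 - 5)/4300 + (V_1 - V_2)/270 + (V_1 - 0)/910 = 0
  Node 2: (V_2 - V_1)/270 + (V_2 - 0)/360 = 0
Collecting terms (coefficients in siemens):
  0.005035·V_1 - 0.003704·V_2 = 0.001163
  0.006481·V_2 - 0.003704·V_1 = 0
Determinant D = (0.005035)(0.006481) - (-0.003704)(-0.003704) = 0.00001892
V_1 = [(0.001163)(0.006481) - (-0.003704)(0)]/D = 0.3984 V
V_2 = [(0.005035)(0) - (0.001163)(-0.003704)]/D = 0.2276 V
V_th = V_2 - V_3 = 0.2276 - 0 = 0.2276 V
Step 2 — R_th: zero the source — replace V1 by a short circuit (node 3 merges into node 0) — and find the resistance seen between A (node 2) and B (node 0).
Reduce the network between node 2 (A) and node 0 (B) by series/parallel combination:
  Rp1 = R1 ‖ R3 (parallel, both between nodes 0 and 1) = 1/(1/4300 + 1/910) = 751.1 Ω
  Rs1 = R2 + Rp1 (series, joined only at node 1) = 270 + 751.1 = 1021 Ω
  Rp2 = R4 ‖ Rs1 (parallel, both between nodes 0 and 2) = 1/(1/360 + 1/1021) = 266.2 Ω
R_th = 266.2 Ω
I_n = V_th/R_th = 0.2276/266.2 = 0.0008553 A, and R_n = R_th = 266.2 Ω

Final answer: I_n = 0.0008553 A, R_n = 266.2 Ω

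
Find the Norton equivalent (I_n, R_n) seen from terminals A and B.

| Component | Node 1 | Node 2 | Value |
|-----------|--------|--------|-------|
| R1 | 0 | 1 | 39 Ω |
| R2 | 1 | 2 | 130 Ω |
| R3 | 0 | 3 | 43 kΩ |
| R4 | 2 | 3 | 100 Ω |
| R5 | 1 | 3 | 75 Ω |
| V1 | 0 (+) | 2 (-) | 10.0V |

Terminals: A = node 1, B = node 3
Find the Thévenin equivalent first; then I_n = V_th/R_th and R_n = R_th.
Step 1 — V_th is the open-circuit voltage V_A - V_B (nothing connected across the terminals).
Nodal analysis, taking node 2 as the 0 V reference.
Source V1 fixes V_0 = 10 V.
KCL at each unknown node (sum of currents leaving = 0; resistances in Ω):
  Node 1: (V_1 - 10)/39 + (V_1 - 0)/130 + (V_1 - V_3)/75 = 0
  Node 3: (V_3 - 10)/43000 + (V_3 - 0)/100 + (V_3 - V_1)/75 = 0
Collecting terms (coefficients in siemens):
  0.04667·V_1 - 0.01333·V_3 = 0.2564
  0.02336·V_3 - 0.01333·V_1 = 0.0002326
Determinant D = (0.04667)(0.02336) - (-0.01333)(-0.01333) = 0.0009122
V_1 = [(0.2564)(0.02336) - (-0.01333)(0.0002326)]/D = 6.569 V
V_3 = [(0.04667)(0.0002326) - (0.2564)(-0.01333)]/D = 3.76 V
V_th = V_1 - V_3 = 6.569 - 3.76 = 2.809 V
Step 2 — R_th: zero the source — replace V1 by a short circuit (node 2 merges into node 0) — and find the resistance seen between A (node 1) and B (node 3).
Reduce the network between node 1 (A) and node 3 (B) by series/parallel combination:
  Rp1 = R1 ‖ R2 (parallel, both between nodes 0 and 1) = 1/(1/39 + 1/130) = 30 Ω
  Rp2 = R3 ‖ R4 (parallel, both between nodes 0 and 3) = 1/(1/43000 + 1/100) = 99.77 Ω
  Rs1 = Rp1 + Rp2 (series, joined only at node 0) = 30 + 99.77 = 129.8 Ω
  Rp3 = R5 ‖ Rs1 (parallel, both between nodes 1 and 3) = 1/(1/75 + 1/129.8) = 47.53 Ω
R_th = 47.53 Ω
I_n = V_th/R_th = 2.809/47.53 = 0.0591 A, and R_n = R_th = 47.53 Ω

Final answer: I_n = 0.0591 A, R_n = 47.53 Ω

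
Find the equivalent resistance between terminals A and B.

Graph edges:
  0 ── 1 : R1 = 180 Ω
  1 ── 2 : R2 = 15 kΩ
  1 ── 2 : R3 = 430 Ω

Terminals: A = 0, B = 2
Reduce the network between node 0 (A) and node 2 (B) by series/parallel combination:
  Rp1 = R2 ‖ R3 (parallel, both between nodes 1 and 2) = 1/(1/15000 + 1/430) = 418 Ω
  Rs1 = R1 + Rp1 (series, joined only at node 1) = 180 + 418 = 598 Ω
R_eq = 598 Ω

Final answer: 598 Ω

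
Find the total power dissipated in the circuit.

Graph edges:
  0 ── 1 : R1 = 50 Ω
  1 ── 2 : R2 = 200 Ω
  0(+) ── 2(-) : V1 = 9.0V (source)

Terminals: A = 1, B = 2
Nodal analysis, taking node 2 as the 0 V reference.
Source V1 fixes V_0 = 9 V.
KCL at each unknown node (sum of currents leaving = 0; resistances in Ω):
  Node 1: (V_1 - 9)/50 + (V_1 - 0)/200 = 0
Collecting terms: 0.025 × V_1 = 0.18  =>  V_1 = 7.2 V
Power in each resistor, P = (ΔV)²/R:
  P_R1 = (9 - 7.2)²/50 = 0.0648 W
  P_R2 = (7.2 - 0)²/200 = 0.2592 W
P_total = P_R1 + P_R2 = 0.324 W

Final answer: 0.324 W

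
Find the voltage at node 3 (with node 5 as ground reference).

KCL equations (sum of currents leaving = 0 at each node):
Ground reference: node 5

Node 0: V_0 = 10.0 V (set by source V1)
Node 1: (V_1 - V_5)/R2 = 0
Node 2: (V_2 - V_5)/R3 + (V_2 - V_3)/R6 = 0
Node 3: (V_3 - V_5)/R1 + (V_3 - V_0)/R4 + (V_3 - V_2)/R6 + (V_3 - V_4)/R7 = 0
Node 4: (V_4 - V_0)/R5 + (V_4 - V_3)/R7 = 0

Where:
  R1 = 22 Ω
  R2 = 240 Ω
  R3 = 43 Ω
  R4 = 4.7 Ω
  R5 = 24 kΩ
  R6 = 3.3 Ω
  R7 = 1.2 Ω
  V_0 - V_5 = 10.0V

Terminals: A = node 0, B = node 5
Nodal analysis, taking node 5 as the 0 V reference.
Source V1 fixes V_0 = 10 V.
KCL at each unknown node (sum of currents leaving = 0; resistances in Ω):
  Node 1: (V_1 - 0)/240 = 0
  Node 2: (V_2 - 0)/43 + (V_2 - V_3)/3.3 = 0
  Node 3: (V_3 - 0)/22 + (V_3 - 10)/4.7 + (V_3 - V_2)/3.3 + (V_3 - V_4)/1.2 = 0
  Node 4: (V_4 - 10)/24000 + (V_4 - V_3)/1.2 = 0
Collecting terms (coefficients in siemens):
  0.004167·V_1 = 0
  0.3263·V_2 - 0.303·V_3 = 0
  1.395·V_3 - 0.303·V_2 - 0.8333·V_4 = 2.128
  0.8334·V_4 - 0.8333·V_3 = 0.0004167
Solving these 4 simultaneous equations (Gaussian elimination) gives:
  V_1 = 0 V, V_2 = 7.062 V, V_3 = 7.604 V, V_4 = 7.604 V
The requested potential is V_3 = 7.604 V.

Final answer: V_3 = 7.604 V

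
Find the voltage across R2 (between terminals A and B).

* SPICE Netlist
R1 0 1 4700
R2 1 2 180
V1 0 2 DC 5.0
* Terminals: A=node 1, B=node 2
R1 and R2 are in series across V1 (node 0 → node 1 → node 2), and the output A–B is taken across R2, so this is a voltage divider.
Series current: I = V1/(R1 + R2) = 5/(4700 + 180) = 5/4880 = 0.001025 A
V_R2 = I × R2 = V1 × R2/(R1 + R2) = 5 × 180/4880 = 0.1844 V

Final answer: 0.1844 V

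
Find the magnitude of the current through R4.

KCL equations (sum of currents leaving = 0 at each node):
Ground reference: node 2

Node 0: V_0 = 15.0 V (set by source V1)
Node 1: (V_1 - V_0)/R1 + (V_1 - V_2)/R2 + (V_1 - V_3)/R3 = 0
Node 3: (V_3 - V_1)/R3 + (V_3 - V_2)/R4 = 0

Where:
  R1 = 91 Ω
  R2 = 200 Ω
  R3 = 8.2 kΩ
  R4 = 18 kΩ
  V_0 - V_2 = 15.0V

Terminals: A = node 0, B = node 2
Nodal analysis, taking node 2 as the 0 V reference.
Source V1 fixes V_0 = 15 V.
KCL at each unknown node (sum of currents leaving = 0; resistances in Ω):
  Node 1: (V_1 - 15)/91 + (V_1 - 0)/200 + (V_1 - V_3)/8200 = 0
  Node 3: (V_3 - V_1)/8200 + (V_3 - 0)/18000 = 0
Collecting terms (coefficients in siemens):
  0.01611·V_1 - 0.000122·V_3 = 0.1648
  0.0001775·V_3 - 0.000122·V_1 = 0
Determinant D = (0.01611)(0.0001775) - (-0.000122)(-0.000122) = 0.000002845
V_1 = [(0.1648)(0.0001775) - (-0.000122)(0)]/D = 10.28 V
V_3 = [(0.01611)(0) - (0.1648)(-0.000122)]/D = 7.066 V
I_R4 = (V_2 - V_3)/R4 = (0 - 7.066)/18000 = -0.0003925 A
|I_R4| = 0.0003925 A

Final answer: |I_R4| = 0.0003925 A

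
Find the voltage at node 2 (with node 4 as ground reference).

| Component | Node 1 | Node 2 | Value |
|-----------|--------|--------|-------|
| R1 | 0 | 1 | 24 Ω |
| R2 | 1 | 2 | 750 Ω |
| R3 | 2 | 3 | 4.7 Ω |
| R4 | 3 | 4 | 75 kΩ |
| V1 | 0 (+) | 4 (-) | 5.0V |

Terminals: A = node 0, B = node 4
Nodal analysis, taking node 4 as the 0 V reference.
Source V1 fixes V_0 = 5 V.
KCL at each unknown node (sum of currents leaving = 0; resistances in Ω):
  Node 1: (V_1 - 5)/24 + (V_1 - V_2)/750 = 0
  Node 2: (V_2 - V_1)/750 + (V_2 - V_3)/4.7 = 0
  Node 3: (V_3 - V_2)/4.7 + (V_3 - 0)/75000 = 0
Collecting terms (coefficients in siemens):
  0.043·V_1 - 0.001333·V_2 = 0.2083
  0.2141·V_2 - 0.001333·V_1 - 0.2128·V_3 = 0
  0.2128·V_3 - 0.2128·V_2 = 0
Solving these 3 simultaneous equations (Gaussian elimination) gives:
  V_1 = 4.998 V, V_2 = 4.949 V, V_3 = 4.949 V
The requested potential is V_2 = 4.949 V.

Final answer: V_2 = 4.949 V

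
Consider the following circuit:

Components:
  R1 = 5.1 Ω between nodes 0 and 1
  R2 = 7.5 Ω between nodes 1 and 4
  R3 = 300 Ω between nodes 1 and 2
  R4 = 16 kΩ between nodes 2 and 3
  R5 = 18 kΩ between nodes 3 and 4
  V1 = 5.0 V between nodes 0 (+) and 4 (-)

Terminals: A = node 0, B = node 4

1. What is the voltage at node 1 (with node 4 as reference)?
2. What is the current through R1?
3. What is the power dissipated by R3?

Nodal analysis, taking node 4 as the 0 V reference.
Source V1 fixes V_0 = 5 V.
KCL at each unknown node (sum of currents leaving = 0; resistances in Ω):
  Node 1: (V_1 - 5)/5.1 + (V_1 - 0)/7.5 + (V_1 - V_2)/300 = 0
  Node 2: (V_2 - V_1)/300 + (V_2 - V_3)/16000 = 0
  Node 3: (V_3 - V_2)/16000 + (V_3 - 0)/18000 = 0
Collecting terms (coefficients in siemens):
  0.3327·V_1 - 0.003333·V_2 = 0.9804
  0.003396·V_2 - 0.003333·V_1 - 0.0000625·V_3 = 0
  0.0001181·V_3 - 0.0000625·V_2 = 0
Solving these 3 simultaneous equations (Gaussian elimination) gives:
  V_1 = 2.976 V, V_2 = 2.95 V, V_3 = 1.562 V
Part 1:
  Read off the nodal solution: V_1 = 2.976 V
Part 2:
  I_R1 = (V_0 - V_1)/R1 = (5 - 2.976)/5.1 = 0.3969 A
  Magnitude: I_R1 = 0.3969 A
Part 3:
  I_R3 = (V_1 - V_2)/R3 = (2.976 - 2.95)/300 = 0.00008676 A
  P_R3 = I_R3² × R3 = (0.00008676)² × 300 = 0.000002258 W

Final answers:
1. V_1 = 2.976 V
2. I_R1 = 0.3969 A
3. P_R3 = 2.258e-06 W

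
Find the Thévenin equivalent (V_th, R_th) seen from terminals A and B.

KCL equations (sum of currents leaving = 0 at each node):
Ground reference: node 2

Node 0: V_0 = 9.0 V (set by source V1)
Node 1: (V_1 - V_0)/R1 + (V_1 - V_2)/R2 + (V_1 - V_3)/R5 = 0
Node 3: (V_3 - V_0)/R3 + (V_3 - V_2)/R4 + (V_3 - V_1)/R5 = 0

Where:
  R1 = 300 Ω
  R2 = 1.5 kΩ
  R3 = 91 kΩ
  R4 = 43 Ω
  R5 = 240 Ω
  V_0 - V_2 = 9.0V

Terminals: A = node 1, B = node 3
Step 1 — V_th is the open-circuit voltage V_A - V_B (nothing connected across the terminals).
Nodal analysis, taking node 2 as the 0 V reference.
Source V1 fixes V_0 = 9 V.
KCL at each unknown node (sum of currents leaving = 0; resistances in Ω):
  Node 1: (V_1 - 9)/300 + (V_1 - 0)/1500 + (V_1 - V_3)/240 = 0
  Node 3: (V_3 - 9)/91000 + (V_3 - 0)/43 + (V_3 - V_1)/240 = 0
Collecting terms (coefficients in siemens):
  0.008167·V_1 - 0.004167·V_3 = 0.03
  0.02743·V_3 - 0.004167·V_1 = 0.0000989
Determinant D = (0.008167)(0.02743) - (-0.004167)(-0.004167) = 0.0002067
V_1 = [(0.03)(0.02743) - (-0.004167)(0.0000989)]/D = 3.984 V
V_3 = [(0.008167)(0.0000989) - (0.03)(-0.004167)]/D = 0.6087 V
V_th = V_1 - V_3 = 3.984 - 0.6087 = 3.375 V
Step 2 — R_th: zero the source — replace V1 by a short circuit (node 2 merges into node 0) — and find the resistance seen between A (node 1) and B (node 3).
Reduce the network between node 1 (A) and node 3 (B) by series/parallel combination:
  Rp1 = R1 ‖ R2 (parallel, both between nodes 0 and 1) = 1/(1/300 + 1/1500) = 250 Ω
  Rp2 = R3 ‖ R4 (parallel, both between nodes 0 and 3) = 1/(1/91000 + 1/43) = 42.98 Ω
  Rs1 = Rp1 + Rp2 (series, joined only at node 0) = 250 + 42.98 = 293 Ω
  Rp3 = R5 ‖ Rs1 (parallel, both between nodes 1 and 3) = 1/(1/240 + 1/293) = 131.9 Ω
R_th = 131.9 Ω

Final answer: V_th = 3.375 V, R_th = 131.9 Ω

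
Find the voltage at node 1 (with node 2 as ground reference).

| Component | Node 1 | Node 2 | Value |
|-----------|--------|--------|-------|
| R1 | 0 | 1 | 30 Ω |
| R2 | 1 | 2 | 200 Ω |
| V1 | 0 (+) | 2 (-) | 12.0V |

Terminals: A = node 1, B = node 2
Nodal analysis, taking node 2 as the 0 V reference.
Source V1 fixes V_0 = 12 V.
KCL at each unknown node (sum of currents leaving = 0; resistances in Ω):
  Node 1: (V_1 - 12)/30 + (V_1 - 0)/200 = 0
Collecting terms: 0.03833 × V_1 = 0.4  =>  V_1 = 10.43 V
The requested potential is V_1 = 10.43 V.

Final answer: V_1 = 10.43 V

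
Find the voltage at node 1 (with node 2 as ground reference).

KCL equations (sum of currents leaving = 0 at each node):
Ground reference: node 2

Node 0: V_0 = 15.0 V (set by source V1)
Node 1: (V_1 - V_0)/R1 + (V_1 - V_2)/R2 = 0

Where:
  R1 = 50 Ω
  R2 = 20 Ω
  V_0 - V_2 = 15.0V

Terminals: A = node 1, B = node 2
Nodal analysis, taking node 2 as the 0 V reference.
Source V1 fixes V_0 = 15 V.
KCL at each unknown node (sum of currents leaving = 0; resistances in Ω):
  Node 1: (V_1 - 15)/50 + (V_1 - 0)/20 = 0
Collecting terms: 0.07 × V_1 = 0.3  =>  V_1 = 4.286 V
The requested potential is V_1 = 4.286 V.

Final answer: V_1 = 4.286 V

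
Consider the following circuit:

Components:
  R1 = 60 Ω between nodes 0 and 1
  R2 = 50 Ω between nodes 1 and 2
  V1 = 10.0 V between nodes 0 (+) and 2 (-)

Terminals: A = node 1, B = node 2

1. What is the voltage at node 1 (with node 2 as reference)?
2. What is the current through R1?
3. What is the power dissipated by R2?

Nodal analysis, taking node 2 as the 0 V reference.
Source V1 fixes V_0 = 10 V.
KCL at each unknown node (sum of currents leaving = 0; resistances in Ω):
  Node 1: (V_1 - 10)/60 + (V_1 - 0)/50 = 0
Collecting terms: 0.03667 × V_1 = 0.1667  =>  V_1 = 4.545 V
Part 1:
  Read off the nodal solution: V_1 = 4.545 V
Part 2:
  I_R1 = (V_0 - V_1)/R1 = (10 - 4.545)/60 = 0.09091 A
  Magnitude: I_R1 = 0.09091 A
Part 3:
  I_R2 = (V_1 - V_2)/R2 = (4.545 - 0)/50 = 0.09091 A
  P_R2 = I_R2² × R2 = (0.09091)² × 50 = 0.4132 W

Final answers:
1. V_1 = 4.545 V
2. I_R1 = 0.09091 A
3. P_R2 = 0.4132 W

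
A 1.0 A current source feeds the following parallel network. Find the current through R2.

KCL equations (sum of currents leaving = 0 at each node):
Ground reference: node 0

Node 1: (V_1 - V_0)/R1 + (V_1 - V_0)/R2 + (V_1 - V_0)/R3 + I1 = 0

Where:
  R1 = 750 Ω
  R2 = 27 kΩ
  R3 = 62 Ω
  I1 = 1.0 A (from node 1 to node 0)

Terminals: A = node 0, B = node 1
All resistors sit directly between nodes 0 and 1, so they are in parallel and share one voltage V; the full source current 1 A splits among them.
1/R_par = 1/750 + 1/27000 + 1/62 = 0.0175 S  =>  R_par = 57.14 Ω
V = I × R_par = 1 × 57.14 = 57.14 V
I_R2 = V/R2 = 57.14/27000 = 0.002116 A

Final answer: 0.002116 A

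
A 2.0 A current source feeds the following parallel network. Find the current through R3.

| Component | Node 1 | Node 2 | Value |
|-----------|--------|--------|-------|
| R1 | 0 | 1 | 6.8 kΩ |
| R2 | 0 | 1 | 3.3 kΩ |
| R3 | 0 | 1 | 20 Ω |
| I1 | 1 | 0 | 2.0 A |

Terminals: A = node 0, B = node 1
All resistors sit directly between nodes 0 and 1, so they are in parallel and share one voltage V; the full source current 2 A splits among them.
1/R_par = 1/6800 + 1/3300 + 1/20 = 0.05045 S  =>  R_par = 19.82 Ω
V = I × R_par = 2 × 19.82 = 39.64 V
I_R3 = V/R3 = 39.64/20 = 1.982 A

Final answer: 1.982 A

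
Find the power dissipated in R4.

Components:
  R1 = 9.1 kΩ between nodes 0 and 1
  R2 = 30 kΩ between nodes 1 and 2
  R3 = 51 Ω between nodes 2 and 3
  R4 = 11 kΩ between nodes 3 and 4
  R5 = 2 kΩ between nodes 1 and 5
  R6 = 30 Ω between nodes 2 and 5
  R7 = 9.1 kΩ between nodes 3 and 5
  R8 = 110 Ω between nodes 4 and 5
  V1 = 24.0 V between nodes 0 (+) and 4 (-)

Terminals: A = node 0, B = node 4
Nodal analysis, taking node 4 as the 0 V reference.
Source V1 fixes V_0 = 24 V.
KCL at each unknown node (sum of currents leaving = 0; resistances in Ω):
  Node 1: (V_1 - 24)/9100 + (V_1 - V_2)/30000 + (V_1 - V_5)/2000 = 0
  Node 2: (V_2 - V_1)/30000 + (V_2 - V_3)/51 + (V_2 - V_5)/30 = 0
  Node 3: (V_3 - V_2)/51 + (V_3 - 0)/11000 + (V_3 - V_5)/9100 = 0
  Node 5: (V_5 - V_1)/2000 + (V_5 - V_2)/30 + (V_5 - V_3)/9100 + (V_5 - 0)/110 = 0
Collecting terms (coefficients in siemens):
  0.0006432·V_1 - 0.00003333·V_2 - 0.0005·V_5 = 0.002637
  0.05297·V_2 - 0.00003333·V_1 - 0.01961·V_3 - 0.03333·V_5 = 0
  0.01981·V_3 - 0.01961·V_2 - 0.0001099·V_5 = 0
  0.04303·V_5 - 0.0005·V_1 - 0.03333·V_2 - 0.0001099·V_3 = 0
Solving these 4 simultaneous equations (Gaussian elimination) gives:
  V_1 = 4.296 V, V_2 = 0.2392 V, V_3 = 0.2381 V, V_5 = 0.2358 V
I_R4 = (V_3 - V_4)/R4 = (0.2381 - 0)/11000 = 0.00002164 A
P_R4 = I_R4² × R4 = (0.00002164)² × 11000 = 0.000005153 W

Final answer: 5.153e-06 W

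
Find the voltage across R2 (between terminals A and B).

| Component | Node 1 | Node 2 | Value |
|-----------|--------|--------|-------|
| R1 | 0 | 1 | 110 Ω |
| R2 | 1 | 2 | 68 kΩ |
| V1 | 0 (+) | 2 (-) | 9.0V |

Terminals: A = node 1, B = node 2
R1 and R2 are in series across V1 (node 0 → node 1 → node 2), and the output A–B is taken across R2, so this is a voltage divider.
Series current: I = V1/(R1 + R2) = 9/(110 + 68000) = 9/68110 = 0.0001321 A
V_R2 = I × R2 = V1 × R2/(R1 + R2) = 9 × 68000/68110 = 8.985 V

Final answer: 8.985 V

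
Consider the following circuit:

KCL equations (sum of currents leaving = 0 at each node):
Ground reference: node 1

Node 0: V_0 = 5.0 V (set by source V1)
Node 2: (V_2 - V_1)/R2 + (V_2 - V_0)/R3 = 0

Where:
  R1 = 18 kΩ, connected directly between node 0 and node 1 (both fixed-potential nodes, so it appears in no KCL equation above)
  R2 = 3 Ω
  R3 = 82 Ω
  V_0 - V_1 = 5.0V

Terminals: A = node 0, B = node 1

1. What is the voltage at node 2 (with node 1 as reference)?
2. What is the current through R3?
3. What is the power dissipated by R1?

Nodal analysis, taking node 1 as the 0 V reference.
Source V1 fixes V_0 = 5 V.
KCL at each unknown node (sum of currents leaving = 0; resistances in Ω):
  Node 2: (V_2 - 0)/3 + (V_2 - 5)/82 = 0
Collecting terms: 0.3455 × V_2 = 0.06098  =>  V_2 = 0.1765 V
Part 1:
  Read off the nodal solution: V_2 = 0.1765 V
Part 2:
  I_R3 = (V_0 - V_2)/R3 = (5 - 0.1765)/82 = 0.05882 A
  Magnitude: I_R3 = 0.05882 A
Part 3:
  I_R1 = (V_0 - V_1)/R1 = (5 - 0)/18000 = 0.0002778 A
  P_R1 = I_R1² × R1 = (0.0002778)² × 18000 = 0.001389 W

Final answers:
1. V_2 = 0.1765 V
2. I_R3 = 0.05882 A
3. P_R1 = 0.001389 W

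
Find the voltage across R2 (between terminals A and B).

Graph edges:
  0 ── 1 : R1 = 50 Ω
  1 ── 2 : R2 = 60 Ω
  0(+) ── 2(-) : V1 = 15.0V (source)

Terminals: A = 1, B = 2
R1 and R2 are in series across V1 (node 0 → node 1 → node 2), and the output A–B is taken across R2, so this is a voltage divider.
Series current: I = V1/(R1 + R2) = 15/(50 + 60) = 15/110 = 0.1364 A
V_R2 = I × R2 = V1 × R2/(R1 + R2) = 15 × 60/110 = 8.182 V

Final answer: 8.182 V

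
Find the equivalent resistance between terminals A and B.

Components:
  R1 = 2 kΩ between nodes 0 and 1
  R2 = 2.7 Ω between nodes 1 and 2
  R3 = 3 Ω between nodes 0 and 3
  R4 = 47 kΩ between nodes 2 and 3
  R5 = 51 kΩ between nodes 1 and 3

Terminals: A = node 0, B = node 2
The network is not a plain series/parallel combination. Inject a 1 A test current into terminal A (node 0) and return it from terminal B (node 2); then R_eq = V_A / (1 A).
Nodal analysis, taking node 2 as the 0 V reference.
Current source I_test pushes 1 A into node 0 and draws it out of node 2.
KCL at each unknown node (sum of currents leaving = 0; resistances in Ω):
  Node 0: (V_0 - V_1)/2000 + (V_0 - V_3)/3 - 1 = 0
  Node 1: (V_1 - V_0)/2000 + (V_1 - 0)/2.7 + (V_1 - V_3)/51000 = 0
  Node 3: (V_3 - V_0)/3 + (V_3 - V_1)/51000 + (V_3 - 0)/47000 = 0
Collecting terms (coefficients in siemens):
  0.3338·V_0 - 0.0005·V_1 - 0.3333·V_3 = 1
  0.3709·V_1 - 0.0005·V_0 - 0.00001961·V_3 = 0
  0.3334·V_3 - 0.3333·V_0 - 0.00001961·V_1 = 0
Solving these 3 simultaneous equations (Gaussian elimination) gives:
  V_0 = 1851 V, V_1 = 2.594 V, V_3 = 1851 V
R_eq = V_0 / 1 A = 1851 Ω = 1.851 kΩ

Final answer: 1.851 kΩ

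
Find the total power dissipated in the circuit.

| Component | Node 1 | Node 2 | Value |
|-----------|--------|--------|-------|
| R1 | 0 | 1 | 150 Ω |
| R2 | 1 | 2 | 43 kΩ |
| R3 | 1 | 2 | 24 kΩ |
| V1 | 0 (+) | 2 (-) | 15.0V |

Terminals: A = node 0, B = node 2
Nodal analysis, taking node 2 as the 0 V reference.
Source V1 fixes V_0 = 15 V.
KCL at each unknown node (sum of currents leaving = 0; resistances in Ω):
  Node 1: (V_1 - 15)/150 + (V_1 - 0)/43000 + (V_1 - 0)/24000 = 0
Collecting terms: 0.006732 × V_1 = 0.1  =>  V_1 = 14.86 V
Power in each resistor, P = (ΔV)²/R:
  P_R1 = (15 - 14.86)²/150 = 0.0001395 W
  P_R2 = (14.86 - 0)²/43000 = 0.005132 W
  P_R3 = (14.86 - 0)²/24000 = 0.009195 W
P_total = P_R1 + P_R2 + P_R3 = 0.01447 W

Final answer: 0.01447 W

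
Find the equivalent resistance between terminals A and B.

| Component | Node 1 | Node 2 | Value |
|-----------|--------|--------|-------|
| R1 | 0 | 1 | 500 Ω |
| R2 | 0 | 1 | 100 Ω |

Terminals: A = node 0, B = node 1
Reduce the network between node 0 (A) and node 1 (B) by series/parallel combination:
  Rp1 = R1 ‖ R2 (parallel, both between nodes 0 and 1) = 1/(1/500 + 1/100) = 83.33 Ω
R_eq = 83.33 Ω

Final answer: 83.33 Ω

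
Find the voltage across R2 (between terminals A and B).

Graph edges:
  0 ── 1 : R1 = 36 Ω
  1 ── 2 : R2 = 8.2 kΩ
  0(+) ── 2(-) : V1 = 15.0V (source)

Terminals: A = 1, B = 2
R1 and R2 are in series across V1 (node 0 → node 1 → node 2), and the output A–B is taken across R2, so this is a voltage divider.
Series current: I = V1/(R1 + R2) = 15/(36 + 8200) = 15/8236 = 0.001821 A
V_R2 = I × R2 = V1 × R2/(R1 + R2) = 15 × 8200/8236 = 14.93 V

Final answer: 14.93 V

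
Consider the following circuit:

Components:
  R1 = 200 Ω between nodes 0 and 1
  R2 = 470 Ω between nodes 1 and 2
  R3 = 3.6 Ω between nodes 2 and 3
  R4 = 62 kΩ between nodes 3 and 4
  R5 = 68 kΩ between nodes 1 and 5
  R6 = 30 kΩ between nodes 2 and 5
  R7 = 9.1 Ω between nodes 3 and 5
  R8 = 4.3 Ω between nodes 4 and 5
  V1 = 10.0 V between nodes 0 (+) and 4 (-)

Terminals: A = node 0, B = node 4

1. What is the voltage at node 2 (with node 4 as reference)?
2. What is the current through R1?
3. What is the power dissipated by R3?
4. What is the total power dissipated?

Nodal analysis, taking node 4 as the 0 V reference.
Source V1 fixes V_0 = 10 V.
KCL at each unknown node (sum of currents leaving = 0; resistances in Ω):
  Node 1: (V_1 - 10)/200 + (V_1 - V_2)/470 + (V_1 - V_5)/68000 = 0
  Node 2: (V_2 - V_1)/470 + (V_2 - V_3)/3.6 + (V_2 - V_5)/30000 = 0
  Node 3: (V_3 - V_2)/3.6 + (V_3 - 0)/62000 + (V_3 - V_5)/9.1 = 0
  Node 5: (V_5 - V_1)/68000 + (V_5 - V_2)/30000 + (V_5 - V_3)/9.1 + (V_5 - 0)/4.3 = 0
Collecting terms (coefficients in siemens):
  0.007142·V_1 - 0.002128·V_2 - 0.00001471·V_5 = 0.05
  0.2799·V_2 - 0.002128·V_1 - 0.2778·V_3 - 0.00003333·V_5 = 0
  0.3877·V_3 - 0.2778·V_2 - 0.1099·V_5 = 0
  0.3425·V_5 - 0.00001471·V_1 - 0.00003333·V_2 - 0.1099·V_3 = 0
Solving these 4 simultaneous equations (Gaussian elimination) gives:
  V_1 = 7.074 V, V_2 = 0.2473 V, V_3 = 0.195 V, V_5 = 0.06289 V
Part 1:
  Read off the nodal solution: V_2 = 0.2473 V
Part 2:
  I_R1 = (V_0 - V_1)/R1 = (10 - 7.074)/200 = 0.01463 A
  Magnitude: I_R1 = 0.01463 A
Part 3:
  I_R3 = (V_2 - V_3)/R3 = (0.2473 - 0.195)/3.6 = 0.01452 A
  P_R3 = I_R3² × R3 = (0.01452)² × 3.6 = 0.0007589 W
Part 4:
  Power in each resistor, P = (ΔV)²/R:
    P_R1 = (10 - 7.074)²/200 = 0.0428 W
    P_R2 = (7.074 - 0.2473)²/470 = 0.09917 W
    P_R3 = (0.2473 - 0.195)²/3.6 = 0.0007589 W
    P_R4 = (0.195 - 0)²/62000 = 0.0000006132 W
    P_R5 = (7.074 - 0.06289)²/68000 = 0.0007229 W
    P_R6 = (0.2473 - 0.06289)²/30000 = 0.000001133 W
    P_R7 = (0.195 - 0.06289)²/9.1 = 0.001918 W
    P_R8 = (0 - 0.06289)²/4.3 = 0.0009198 W
  P_total = P_R1 + P_R2 + P_R3 + P_R4 + P_R5 + P_R6 + P_R7 + P_R8 = 0.1463 W

Final answers:
1. V_2 = 0.2473 V
2. I_R1 = 0.01463 A
3. P_R3 = 0.0007589 W
4. P_total = 0.1463 W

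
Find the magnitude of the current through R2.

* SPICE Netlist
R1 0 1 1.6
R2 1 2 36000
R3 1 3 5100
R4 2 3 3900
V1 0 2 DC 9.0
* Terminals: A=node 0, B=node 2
Nodal analysis, taking node 2 as the 0 V reference.
Source V1 fixes V_0 = 9 V.
KCL at each unknown node (sum of currents leaving = 0; resistances in Ω):
  Node 1: (V_1 - 9)/1.6 + (V_1 - 0)/36000 + (V_1 - V_3)/5100 = 0
  Node 3: (V_3 - V_1)/5100 + (V_3 - 0)/3900 = 0
Collecting terms (coefficients in siemens):
  0.6252·V_1 - 0.0001961·V_3 = 5.625
  0.0004525·V_3 - 0.0001961·V_1 = 0
Determinant D = (0.6252)(0.0004525) - (-0.0001961)(-0.0001961) = 0.0002829
V_1 = [(5.625)(0.0004525) - (-0.0001961)(0)]/D = 8.998 V
V_3 = [(0.6252)(0) - (5.625)(-0.0001961)]/D = 3.899 V
I_R2 = (V_1 - V_2)/R2 = (8.998 - 0)/36000 = 0.0002499 A
|I_R2| = 0.0002499 A

Final answer: |I_R2| = 0.0002499 A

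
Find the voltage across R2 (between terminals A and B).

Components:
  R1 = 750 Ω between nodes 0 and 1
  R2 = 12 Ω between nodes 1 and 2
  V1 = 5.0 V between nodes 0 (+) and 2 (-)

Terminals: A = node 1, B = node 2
R1 and R2 are in series across V1 (node 0 → node 1 → node 2), and the output A–B is taken across R2, so this is a voltage divider.
Series current: I = V1/(R1 + R2) = 5/(750 + 12) = 5/762 = 0.006562 A
V_R2 = I × R2 = V1 × R2/(R1 + R2) = 5 × 12/762 = 0.07874 V

Final answer: 0.07874 V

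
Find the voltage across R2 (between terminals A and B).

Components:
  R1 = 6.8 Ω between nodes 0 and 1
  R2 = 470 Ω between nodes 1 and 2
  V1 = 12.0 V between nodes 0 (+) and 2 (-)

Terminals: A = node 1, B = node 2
R1 and R2 are in series across V1 (node 0 → node 1 → node 2), and the output A–B is taken across R2, so this is a voltage divider.
Series current: I = V1/(R1 + R2) = 12/(6.8 + 470) = 12/476.8 = 0.02517 A
V_R2 = I × R2 = V1 × R2/(R1 + R2) = 12 × 470/476.8 = 11.83 V

Final answer: 11.83 V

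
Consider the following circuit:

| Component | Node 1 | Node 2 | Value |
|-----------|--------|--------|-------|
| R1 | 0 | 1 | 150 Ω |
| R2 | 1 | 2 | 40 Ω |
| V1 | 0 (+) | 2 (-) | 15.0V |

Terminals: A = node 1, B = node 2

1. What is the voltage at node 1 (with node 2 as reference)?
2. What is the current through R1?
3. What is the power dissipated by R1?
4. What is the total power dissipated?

Nodal analysis, taking node 2 as the 0 V reference.
Source V1 fixes V_0 = 15 V.
KCL at each unknown node (sum of currents leaving = 0; resistances in Ω):
  Node 1: (V_1 - 15)/150 + (V_1 - 0)/40 = 0
Collecting terms: 0.03167 × V_1 = 0.1  =>  V_1 = 3.158 V
Part 1:
  Read off the nodal solution: V_1 = 3.158 V
Part 2:
  I_R1 = (V_0 - V_1)/R1 = (15 - 3.158)/150 = 0.07895 A
  Magnitude: I_R1 = 0.07895 A
Part 3:
  I_R1 = (V_0 - V_1)/R1 = (15 - 3.158)/150 = 0.07895 A
  P_R1 = I_R1² × R1 = (0.07895)² × 150 = 0.9349 W
Part 4:
  Power in each resistor, P = (ΔV)²/R:
    P_R1 = (15 - 3.158)²/150 = 0.9349 W
    P_R2 = (3.158 - 0)²/40 = 0.2493 W
  P_total = P_R1 + P_R2 = 1.184 W

Final answers:
1. V_1 = 3.158 V
2. I_R1 = 0.07895 A
3. P_R1 = 0.9349 W
4. P_total = 1.184 W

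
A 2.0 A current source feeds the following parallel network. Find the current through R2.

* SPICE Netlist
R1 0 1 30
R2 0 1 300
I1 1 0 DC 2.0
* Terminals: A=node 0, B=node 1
All resistors sit directly between nodes 0 and 1, so they are in parallel and share one voltage V; the full source current 2 A splits among them.
1/R_par = 1/30 + 1/300 = 0.03667 S  =>  R_par = 27.27 Ω
V = I × R_par = 2 × 27.27 = 54.55 V
I_R2 = V/R2 = 54.55/300 = 0.1818 A

Final answer: 0.1818 A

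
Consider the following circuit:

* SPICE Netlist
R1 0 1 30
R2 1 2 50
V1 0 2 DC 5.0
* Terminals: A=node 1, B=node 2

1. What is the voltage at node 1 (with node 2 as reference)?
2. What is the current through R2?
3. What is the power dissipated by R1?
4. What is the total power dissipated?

Nodal analysis, taking node 2 as the 0 V reference.
Source V1 fixes V_0 = 5 V.
KCL at each unknown node (sum of currents leaving = 0; resistances in Ω):
  Node 1: (V_1 - 5)/30 + (V_1 - 0)/50 = 0
Collecting terms: 0.05333 × V_1 = 0.1667  =>  V_1 = 3.125 V
Part 1:
  Read off the nodal solution: V_1 = 3.125 V
Part 2:
  I_R2 = (V_1 - V_2)/R2 = (3.125 - 0)/50 = 0.0625 A
  Magnitude: I_R2 = 0.0625 A
Part 3:
  I_R1 = (V_0 - V_1)/R1 = (5 - 3.125)/30 = 0.0625 A
  P_R1 = I_R1² × R1 = (0.0625)² × 30 = 0.1172 W
Part 4:
  Power in each resistor, P = (ΔV)²/R:
    P_R1 = (5 - 3.125)²/30 = 0.1172 W
    P_R2 = (3.125 - 0)²/50 = 0.1953 W
  P_total = P_R1 + P_R2 = 0.3125 W

Final answers:
1. V_1 = 3.125 V
2. I_R2 = 0.0625 A
3. P_R1 = 0.1172 W
4. P_total = 0.3125 W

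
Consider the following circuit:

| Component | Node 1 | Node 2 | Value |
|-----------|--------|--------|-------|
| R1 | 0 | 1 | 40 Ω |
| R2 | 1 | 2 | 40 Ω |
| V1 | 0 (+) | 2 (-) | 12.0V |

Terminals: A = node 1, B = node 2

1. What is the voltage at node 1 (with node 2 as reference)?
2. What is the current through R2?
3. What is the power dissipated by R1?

Nodal analysis, taking node 2 as the 0 V reference.
Source V1 fixes V_0 = 12 V.
KCL at each unknown node (sum of currents leaving = 0; resistances in Ω):
  Node 1: (V_1 - 12)/40 + (V_1 - 0)/40 = 0
Collecting terms: 0.05 × V_1 = 0.3  =>  V_1 = 6 V
Part 1:
  Read off the nodal solution: V_1 = 6 V
Part 2:
  I_R2 = (V_1 - V_2)/R2 = (6 - 0)/40 = 0.15 A
  Magnitude: I_R2 = 0.15 A
Part 3:
  I_R1 = (V_0 - V_1)/R1 = (12 - 6)/40 = 0.15 A
  P_R1 = I_R1² × R1 = (0.15)² × 40 = 0.9 W

Final answers:
1. V_1 = 6 V
2. I_R2 = 0.15 A
3. P_R1 = 0.9 W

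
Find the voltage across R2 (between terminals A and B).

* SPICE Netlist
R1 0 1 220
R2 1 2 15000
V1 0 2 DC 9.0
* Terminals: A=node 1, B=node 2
R1 and R2 are in series across V1 (node 0 → node 1 → node 2), and the output A–B is taken across R2, so this is a voltage divider.
Series current: I = V1/(R1 + R2) = 9/(220 + 15000) = 9/15220 = 0.0005913 A
V_R2 = I × R2 = V1 × R2/(R1 + R2) = 9 × 15000/15220 = 8.87 V

Final answer: 8.87 V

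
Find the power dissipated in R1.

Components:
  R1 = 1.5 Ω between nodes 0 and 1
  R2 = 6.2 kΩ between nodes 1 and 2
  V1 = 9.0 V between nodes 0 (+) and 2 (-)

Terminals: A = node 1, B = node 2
Nodal analysis, taking node 2 as the 0 V reference.
Source V1 fixes V_0 = 9 V.
KCL at each unknown node (sum of currents leaving = 0; resistances in Ω):
  Node 1: (V_1 - 9)/1.5 + (V_1 - 0)/6200 = 0
Collecting terms: 0.6668 × V_1 = 6  =>  V_1 = 8.998 V
I_R1 = (V_0 - V_1)/R1 = (9 - 8.998)/1.5 = 0.001451 A
P_R1 = I_R1² × R1 = (0.001451)² × 1.5 = 0.000003159 W

Final answer: 3.159e-06 W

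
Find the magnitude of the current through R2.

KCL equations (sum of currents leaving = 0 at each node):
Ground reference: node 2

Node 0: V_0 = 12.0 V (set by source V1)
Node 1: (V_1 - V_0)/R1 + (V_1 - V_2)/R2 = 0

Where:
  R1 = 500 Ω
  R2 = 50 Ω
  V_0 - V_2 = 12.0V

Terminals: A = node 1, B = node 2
Nodal analysis, taking node 2 as the 0 V reference.
Source V1 fixes V_0 = 12 V.
KCL at each unknown node (sum of currents leaving = 0; resistances in Ω):
  Node 1: (V_1 - 12)/500 + (V_1 - 0)/50 = 0
Collecting terms: 0.022 × V_1 = 0.024  =>  V_1 = 1.091 V
I_R2 = (V_1 - V_2)/R2 = (1.091 - 0)/50 = 0.02182 A
|I_R2| = 0.02182 A

Final answer: |I_R2| = 0.02182 A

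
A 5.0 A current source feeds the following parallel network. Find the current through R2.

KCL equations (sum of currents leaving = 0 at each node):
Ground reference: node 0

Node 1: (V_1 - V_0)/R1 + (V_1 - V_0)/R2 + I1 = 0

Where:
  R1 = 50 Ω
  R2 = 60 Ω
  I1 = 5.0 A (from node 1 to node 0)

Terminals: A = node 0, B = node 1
All resistors sit directly between nodes 0 and 1, so they are in parallel and share one voltage V; the full source current 5 A splits among them.
1/R_par = 1/50 + 1/60 = 0.03667 S  =>  R_par = 27.27 Ω
V = I × R_par = 5 × 27.27 = 136.4 V
I_R2 = V/R2 = 136.4/60 = 2.273 A

Final answer: 2.273 A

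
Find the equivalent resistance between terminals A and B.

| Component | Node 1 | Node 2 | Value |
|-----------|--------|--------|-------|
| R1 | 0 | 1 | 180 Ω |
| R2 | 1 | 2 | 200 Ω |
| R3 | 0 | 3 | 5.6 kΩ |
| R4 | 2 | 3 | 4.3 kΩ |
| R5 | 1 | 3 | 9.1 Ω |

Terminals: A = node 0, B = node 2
The network is not a plain series/parallel combination. Inject a 1 A test current into terminal A (node 0) and return it from terminal B (node 2); then R_eq = V_A / (1 A).
Nodal analysis, taking node 2 as the 0 V reference.
Current source I_test pushes 1 A into node 0 and draws it out of node 2.
KCL at each unknown node (sum of currents leaving = 0; resistances in Ω):
  Node 0: (V_0 - V_1)/180 + (V_0 - V_3)/5600 - 1 = 0
  Node 1: (V_1 - V_0)/180 + (V_1 - 0)/200 + (V_1 - V_3)/9.1 = 0
  Node 3: (V_3 - V_0)/5600 + (V_3 - V_1)/9.1 + (V_3 - 0)/4300 = 0
Collecting terms (coefficients in siemens):
  0.005734·V_0 - 0.005556·V_1 - 0.0001786·V_3 = 1
  0.1204·V_1 - 0.005556·V_0 - 0.1099·V_3 = 0
  0.1103·V_3 - 0.0001786·V_0 - 0.1099·V_1 = 0
Solving these 3 simultaneous equations (Gaussian elimination) gives:
  V_0 = 365.5 V, V_1 = 191.1 V, V_3 = 191 V
R_eq = V_0 / 1 A = 365.5 Ω

Final answer: 365.5 Ω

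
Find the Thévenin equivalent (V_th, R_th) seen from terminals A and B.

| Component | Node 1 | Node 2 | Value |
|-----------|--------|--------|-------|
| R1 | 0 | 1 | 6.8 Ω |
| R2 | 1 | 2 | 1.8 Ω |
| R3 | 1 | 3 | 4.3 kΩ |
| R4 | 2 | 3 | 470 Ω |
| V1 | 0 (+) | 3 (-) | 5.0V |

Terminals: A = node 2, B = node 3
Step 1 — V_th is the open-circuit voltage V_A - V_B (nothing connected across the terminals).
Nodal analysis, taking node 3 as the 0 V reference.
Source V1 fixes V_0 = 5 V.
KCL at each unknown node (sum of currents leaving = 0; resistances in Ω):
  Node 1: (V_1 - 5)/6.8 + (V_1 - V_2)/1.8 + (V_1 - 0)/4300 = 0
  Node 2: (V_2 - V_1)/1.8 + (V_2 - 0)/470 = 0
Collecting terms (coefficients in siemens):
  0.7028·V_1 - 0.5556·V_2 = 0.7353
  0.5577·V_2 - 0.5556·V_1 = 0
Determinant D = (0.7028)(0.5577) - (-0.5556)(-0.5556) = 0.08332
V_1 = [(0.7353)(0.5577) - (-0.5556)(0)]/D = 4.921 V
V_2 = [(0.7028)(0) - (0.7353)(-0.5556)]/D = 4.903 V
V_th = V_2 - V_3 = 4.903 - 0 = 4.903 V
Step 2 — R_th: zero the source — replace V1 by a short circuit (node 3 merges into node 0) — and find the resistance seen between A (node 2) and B (node 0).
Reduce the network between node 2 (A) and node 0 (B) by series/parallel combination:
  Rp1 = R1 ‖ R3 (parallel, both between nodes 0 and 1) = 1/(1/6.8 + 1/4300) = 6.789 Ω
  Rs1 = R2 + Rp1 (series, joined only at node 1) = 1.8 + 6.789 = 8.589 Ω
  Rp2 = R4 ‖ Rs1 (parallel, both between nodes 0 and 2) = 1/(1/470 + 1/8.589) = 8.435 Ω
R_th = 8.435 Ω

Final answer: V_th = 4.903 V, R_th = 8.435 Ω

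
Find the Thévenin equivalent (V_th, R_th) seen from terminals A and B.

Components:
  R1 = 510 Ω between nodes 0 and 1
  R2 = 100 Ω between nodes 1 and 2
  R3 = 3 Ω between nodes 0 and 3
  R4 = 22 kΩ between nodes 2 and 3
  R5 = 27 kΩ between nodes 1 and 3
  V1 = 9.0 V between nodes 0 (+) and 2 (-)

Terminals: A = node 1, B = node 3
Step 1 — V_th is the open-circuit voltage V_A - V_B (nothing connected across the terminals).
Nodal analysis, taking node 2 as the 0 V reference.
Source V1 fixes V_0 = 9 V.
KCL at each unknown node (sum of currents leaving = 0; resistances in Ω):
  Node 1: (V_1 - 9)/510 + (V_1 - 0)/100 + (V_1 - V_3)/27000 = 0
  Node 3: (V_3 - 9)/3 + (V_3 - 0)/22000 + (V_3 - V_1)/27000 = 0
Collecting terms (coefficients in siemens):
  0.012·V_1 - 0.00003704·V_3 = 0.01765
  0.3334·V_3 - 0.00003704·V_1 = 3
Determinant D = (0.012)(0.3334) - (-0.00003704)(-0.00003704) = 0.004
V_1 = [(0.01765)(0.3334) - (-0.00003704)(3)]/D = 1.499 V
V_3 = [(0.012)(3) - (0.01765)(-0.00003704)]/D = 8.998 V
V_th = V_1 - V_3 = 1.499 - 8.998 = -7.499 V
Step 2 — R_th: zero the source — replace V1 by a short circuit (node 2 merges into node 0) — and find the resistance seen between A (node 1) and B (node 3).
Reduce the network between node 1 (A) and node 3 (B) by series/parallel combination:
  Rp1 = R1 ‖ R2 (parallel, both between nodes 0 and 1) = 1/(1/510 + 1/100) = 83.61 Ω
  Rp2 = R3 ‖ R4 (parallel, both between nodes 0 and 3) = 1/(1/3 + 1/22000) = 3 Ω
  Rs1 = Rp1 + Rp2 (series, joined only at node 0) = 83.61 + 3 = 86.61 Ω
  Rp3 = R5 ‖ Rs1 (parallel, both between nodes 1 and 3) = 1/(1/27000 + 1/86.61) = 86.33 Ω
R_th = 86.33 Ω

Final answer: V_th = -7.499 V, R_th = 86.33 Ω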